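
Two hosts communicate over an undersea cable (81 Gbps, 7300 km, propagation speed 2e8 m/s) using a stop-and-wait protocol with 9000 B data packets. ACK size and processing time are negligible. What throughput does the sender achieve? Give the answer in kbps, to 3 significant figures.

t_tx = L/R = 72000/81000000000 = 8.88889e-07 s.
t_prop = 7300000/200000000 = 0.0365 s; RTT = 0.073 s.
Cycle = t_tx + RTT = 0.0730009 s.
Throughput = L / cycle = 72000 / 0.0730009 = 986 kbps.

986 kbps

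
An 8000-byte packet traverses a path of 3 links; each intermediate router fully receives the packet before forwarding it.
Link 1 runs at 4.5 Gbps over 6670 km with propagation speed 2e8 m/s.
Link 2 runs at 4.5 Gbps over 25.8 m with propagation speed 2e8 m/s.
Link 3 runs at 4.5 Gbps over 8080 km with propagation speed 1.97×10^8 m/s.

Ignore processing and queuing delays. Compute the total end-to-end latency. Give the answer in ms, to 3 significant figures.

74.4 ms

L = 8000 × 8 = 64000 bits.
Transmission delay per hop = L/R = 64000/4500000000 = 0.0142222 ms; 3 hops → 0.0426667 ms.
Propagation delays (d/s per hop): 33.35, 0.000129, 41.0152 ms; sum = 74.3654 ms.
End-to-end = 74.4 ms.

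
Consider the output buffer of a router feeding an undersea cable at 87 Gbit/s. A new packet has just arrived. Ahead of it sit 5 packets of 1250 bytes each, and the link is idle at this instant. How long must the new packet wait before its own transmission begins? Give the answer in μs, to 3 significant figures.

Each queued packet: L/R = 10000/87000000000 = 0.114943 μs.
5 queued → 0.574713 μs.
Queuing delay = 0.575 μs.

0.575 μs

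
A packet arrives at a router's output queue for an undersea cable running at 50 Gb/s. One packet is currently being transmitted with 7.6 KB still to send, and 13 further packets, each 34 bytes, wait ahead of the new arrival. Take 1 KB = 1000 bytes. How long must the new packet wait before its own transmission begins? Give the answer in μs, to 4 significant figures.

Each queued packet: L/R = 272/50000000000 = 0.00544 μs.
13 queued → 0.07072 μs.
Plus remaining 60800 bits of current packet: 1.216 μs.
Queuing delay = 1.287 μs.

1.287 μs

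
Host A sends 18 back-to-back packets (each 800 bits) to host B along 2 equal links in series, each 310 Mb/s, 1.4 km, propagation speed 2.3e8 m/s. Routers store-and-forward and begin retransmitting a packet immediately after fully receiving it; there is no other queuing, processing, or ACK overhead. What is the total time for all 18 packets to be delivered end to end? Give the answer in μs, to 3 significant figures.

61.2 μs

Per-hop transmission t_tx = L/R = 800/310000000 = 2.58065 μs.
Per-hop propagation t_prop = 1400/2.3e+08 = 6.08696 μs.
Pipeline fill: first packet needs 2·t_tx to clear all hops; remaining 17 packets each add one t_tx.
Total = (2+18-1)·t_tx + 2·t_prop = 19·2.58065 + 2·6.08696 = 61.2 μs.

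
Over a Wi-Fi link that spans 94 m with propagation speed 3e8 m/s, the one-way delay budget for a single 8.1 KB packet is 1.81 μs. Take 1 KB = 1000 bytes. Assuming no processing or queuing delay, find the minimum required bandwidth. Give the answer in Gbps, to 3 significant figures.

43.3 Gbps

L = 64800 bits.
Propagation delay = 94 / 300000000 = 0.313333 μs.
Transmission budget = 1.81 − 0.313333 = 1.49667 μs.
R ≥ L / t_tx = 64800 bits / 1.49667e-06 s = 43.3 Gbps.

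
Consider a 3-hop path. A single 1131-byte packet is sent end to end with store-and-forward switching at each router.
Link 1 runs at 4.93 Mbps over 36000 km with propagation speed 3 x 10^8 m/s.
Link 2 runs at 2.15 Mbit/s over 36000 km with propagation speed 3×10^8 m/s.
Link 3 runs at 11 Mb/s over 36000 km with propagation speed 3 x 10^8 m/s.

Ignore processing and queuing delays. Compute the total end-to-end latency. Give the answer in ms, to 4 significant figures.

L = 1131 × 8 = 9048 bits.
Transmission delays (L/R per hop): 1.83529, 4.20837, 0.822545 ms; sum = 6.86621 ms.
Propagation delays (d/s per hop): 120, 120, 120 ms; sum = 360 ms.
End-to-end = 366.9 ms.

366.9 ms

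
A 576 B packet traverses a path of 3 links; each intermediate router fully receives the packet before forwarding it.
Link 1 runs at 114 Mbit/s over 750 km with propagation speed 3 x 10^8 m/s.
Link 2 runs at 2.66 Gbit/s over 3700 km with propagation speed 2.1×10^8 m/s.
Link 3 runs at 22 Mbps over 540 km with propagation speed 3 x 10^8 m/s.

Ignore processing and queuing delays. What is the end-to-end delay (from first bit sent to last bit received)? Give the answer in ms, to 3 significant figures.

22.2 ms

L = 576 × 8 = 4608 bits.
Transmission delays (L/R per hop): 0.0404211, 0.00173233, 0.209455 ms; sum = 0.251608 ms.
Propagation delays (d/s per hop): 2.5, 17.619, 1.8 ms; sum = 21.919 ms.
End-to-end = 22.2 ms.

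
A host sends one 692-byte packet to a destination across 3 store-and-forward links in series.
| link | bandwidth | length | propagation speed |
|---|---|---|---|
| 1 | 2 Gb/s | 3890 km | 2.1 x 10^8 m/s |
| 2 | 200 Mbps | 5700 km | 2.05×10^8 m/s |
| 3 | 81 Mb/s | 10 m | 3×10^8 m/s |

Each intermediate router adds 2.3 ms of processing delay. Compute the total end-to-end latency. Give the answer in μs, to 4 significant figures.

51030 μs

L = 692 × 8 = 5536 bits.
Transmission delays (L/R per hop): 2.768, 27.68, 68.3457 μs; sum = 98.7937 μs.
Propagation delays (d/s per hop): 18523.8, 27804.9, 0.0333333 μs; sum = 46328.7 μs.
Processing at 2 router(s): 2 × 2.3 ms = 4600 μs.
End-to-end = 51030 μs.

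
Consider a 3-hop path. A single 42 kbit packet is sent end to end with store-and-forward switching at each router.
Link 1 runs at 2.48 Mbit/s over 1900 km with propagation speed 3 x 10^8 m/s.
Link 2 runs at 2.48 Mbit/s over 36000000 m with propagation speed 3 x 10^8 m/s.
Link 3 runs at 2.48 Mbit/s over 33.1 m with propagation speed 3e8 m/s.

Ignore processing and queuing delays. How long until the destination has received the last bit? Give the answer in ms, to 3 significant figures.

L = 42000 bits.
Transmission delay per hop = L/R = 42000/2480000 = 16.9355 ms; 3 hops → 50.8065 ms.
Propagation delays (d/s per hop): 6.33333, 120, 0.000110333 ms; sum = 126.333 ms.
End-to-end = 177 ms.

177 ms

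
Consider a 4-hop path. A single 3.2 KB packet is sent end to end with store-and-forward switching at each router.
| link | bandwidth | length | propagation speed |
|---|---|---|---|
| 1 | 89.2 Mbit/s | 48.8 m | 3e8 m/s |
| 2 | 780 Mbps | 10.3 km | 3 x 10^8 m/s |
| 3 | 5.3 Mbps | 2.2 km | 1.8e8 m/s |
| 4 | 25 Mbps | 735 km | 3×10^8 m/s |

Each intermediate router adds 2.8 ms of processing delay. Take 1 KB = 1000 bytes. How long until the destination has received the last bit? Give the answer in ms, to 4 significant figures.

L = 25600 bits.
Transmission delays (L/R per hop): 0.286996, 0.0328205, 4.83019, 1.024 ms; sum = 6.174 ms.
Propagation delays (d/s per hop): 0.000162667, 0.0343333, 0.0122222, 2.45 ms; sum = 2.49672 ms.
Processing at 3 router(s): 3 × 2.8 ms = 8.4 ms.
End-to-end = 17.07 ms.

17.07 ms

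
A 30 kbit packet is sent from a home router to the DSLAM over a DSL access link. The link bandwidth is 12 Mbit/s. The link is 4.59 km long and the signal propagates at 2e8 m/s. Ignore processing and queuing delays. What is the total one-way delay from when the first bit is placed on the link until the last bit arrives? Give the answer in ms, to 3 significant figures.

2.52 ms

L = 30000 bits.
Transmission delay = L/R = 30000 / 12000000 = 2.5 ms.
Propagation delay = d/s = 4590 m / 200000000 m/s = 0.02295 ms.
Total = 2.52 ms.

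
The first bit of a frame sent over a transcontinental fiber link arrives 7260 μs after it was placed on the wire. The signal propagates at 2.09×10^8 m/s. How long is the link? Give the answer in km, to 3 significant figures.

d = s × t_prop = 209000000 × 0.00726 = 1520 km.

1520 km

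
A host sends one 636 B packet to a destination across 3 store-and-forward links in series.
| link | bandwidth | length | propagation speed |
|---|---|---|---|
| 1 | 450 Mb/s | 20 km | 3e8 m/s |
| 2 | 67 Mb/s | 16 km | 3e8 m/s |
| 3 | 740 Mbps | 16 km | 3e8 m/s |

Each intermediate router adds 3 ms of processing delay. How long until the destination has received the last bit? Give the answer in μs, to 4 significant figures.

L = 636 × 8 = 5088 bits.
Transmission delays (L/R per hop): 11.3067, 75.9403, 6.87568 μs; sum = 94.1226 μs.
Propagation delays (d/s per hop): 66.6667, 53.3333, 53.3333 μs; sum = 173.333 μs.
Processing at 2 router(s): 2 × 3 ms = 6000 μs.
End-to-end = 6267 μs.

6267 μs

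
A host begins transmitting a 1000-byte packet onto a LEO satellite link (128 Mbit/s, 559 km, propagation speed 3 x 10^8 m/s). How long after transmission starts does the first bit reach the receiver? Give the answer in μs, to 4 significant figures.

First bit experiences only propagation delay: d/s = 559000/300000000 = 1863 μs.

1863 μs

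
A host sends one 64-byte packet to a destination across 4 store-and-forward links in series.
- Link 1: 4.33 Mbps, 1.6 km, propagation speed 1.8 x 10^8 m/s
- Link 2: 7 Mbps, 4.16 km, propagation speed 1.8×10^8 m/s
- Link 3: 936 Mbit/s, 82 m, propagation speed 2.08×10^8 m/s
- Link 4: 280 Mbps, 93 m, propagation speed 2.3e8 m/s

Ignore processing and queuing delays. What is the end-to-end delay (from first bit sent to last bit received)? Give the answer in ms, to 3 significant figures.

L = 64 × 8 = 512 bits.
Transmission delays (L/R per hop): 0.118245, 0.0731429, 0.000547009, 0.00182857 ms; sum = 0.193763 ms.
Propagation delays (d/s per hop): 0.00888889, 0.0231111, 0.000394231, 0.000404348 ms; sum = 0.0327986 ms.
End-to-end = 0.227 ms.

0.227 ms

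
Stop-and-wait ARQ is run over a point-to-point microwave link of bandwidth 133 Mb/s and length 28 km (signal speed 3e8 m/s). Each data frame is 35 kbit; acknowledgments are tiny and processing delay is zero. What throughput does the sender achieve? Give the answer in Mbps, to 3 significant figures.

t_tx = L/R = 35000/133000000 = 0.000263158 s.
t_prop = 28000/300000000 = 9.33333e-05 s; RTT = 0.000186667 s.
Cycle = t_tx + RTT = 0.000449825 s.
Throughput = L / cycle = 35000 / 0.000449825 = 77.8 Mbps.

77.8 Mbps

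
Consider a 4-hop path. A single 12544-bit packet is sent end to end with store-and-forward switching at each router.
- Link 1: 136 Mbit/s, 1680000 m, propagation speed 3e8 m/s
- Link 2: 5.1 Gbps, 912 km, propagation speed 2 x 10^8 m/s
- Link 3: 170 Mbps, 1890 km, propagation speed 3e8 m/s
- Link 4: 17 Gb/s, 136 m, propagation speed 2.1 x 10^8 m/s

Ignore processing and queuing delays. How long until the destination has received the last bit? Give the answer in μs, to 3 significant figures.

Transmission delays (L/R per hop): 92.2353, 2.45961, 73.7882, 0.737882 μs; sum = 169.221 μs.
Propagation delays (d/s per hop): 5600, 4560, 6300, 0.647619 μs; sum = 16460.6 μs.
End-to-end = 16600 μs.

16600 μs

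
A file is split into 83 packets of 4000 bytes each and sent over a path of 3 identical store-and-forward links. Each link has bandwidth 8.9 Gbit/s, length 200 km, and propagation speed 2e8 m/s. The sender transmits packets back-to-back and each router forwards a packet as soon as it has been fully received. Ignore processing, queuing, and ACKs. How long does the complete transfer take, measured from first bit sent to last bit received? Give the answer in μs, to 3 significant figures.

3310 μs

Per-hop transmission t_tx = L/R = 32000/8900000000 = 3.59551 μs.
Per-hop propagation t_prop = 200000/200000000 = 1000 μs.
Pipeline fill: first packet needs 3·t_tx to clear all hops; remaining 82 packets each add one t_tx.
Total = (3+83-1)·t_tx + 3·t_prop = 85·3.59551 + 3·1000 = 3310 μs.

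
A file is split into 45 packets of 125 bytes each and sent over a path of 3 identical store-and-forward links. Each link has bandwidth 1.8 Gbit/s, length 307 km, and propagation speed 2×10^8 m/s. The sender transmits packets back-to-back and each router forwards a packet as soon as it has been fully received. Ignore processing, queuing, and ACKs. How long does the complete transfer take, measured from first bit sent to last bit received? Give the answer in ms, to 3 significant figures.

Per-hop transmission t_tx = L/R = 1000/1800000000 = 0.000555556 ms.
Per-hop propagation t_prop = 307000/200000000 = 1.535 ms.
Pipeline fill: first packet needs 3·t_tx to clear all hops; remaining 44 packets each add one t_tx.
Total = (3+45-1)·t_tx + 3·t_prop = 47·0.000555556 + 3·1.535 = 4.63 ms.

4.63 ms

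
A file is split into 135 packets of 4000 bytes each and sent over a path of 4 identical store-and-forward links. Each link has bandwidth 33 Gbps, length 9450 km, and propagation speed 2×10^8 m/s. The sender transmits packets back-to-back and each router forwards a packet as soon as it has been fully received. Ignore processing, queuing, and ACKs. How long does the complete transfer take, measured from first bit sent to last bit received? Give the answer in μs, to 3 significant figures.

Per-hop transmission t_tx = L/R = 32000/33000000000 = 0.969697 μs.
Per-hop propagation t_prop = 9450000/200000000 = 47250 μs.
Pipeline fill: first packet needs 4·t_tx to clear all hops; remaining 134 packets each add one t_tx.
Total = (4+135-1)·t_tx + 4·t_prop = 138·0.969697 + 4·47250 = 189000 μs.

189000 μs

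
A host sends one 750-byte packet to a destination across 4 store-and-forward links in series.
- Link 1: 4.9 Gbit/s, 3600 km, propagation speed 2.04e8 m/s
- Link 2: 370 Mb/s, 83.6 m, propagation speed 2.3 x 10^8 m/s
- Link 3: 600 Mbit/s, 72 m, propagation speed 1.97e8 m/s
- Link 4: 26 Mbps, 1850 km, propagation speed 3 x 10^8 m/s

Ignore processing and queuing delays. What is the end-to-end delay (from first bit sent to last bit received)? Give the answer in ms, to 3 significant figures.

24.1 ms

L = 750 × 8 = 6000 bits.
Transmission delays (L/R per hop): 0.00122449, 0.0162162, 0.01, 0.230769 ms; sum = 0.25821 ms.
Propagation delays (d/s per hop): 17.6471, 0.000363478, 0.000365482, 6.16667 ms; sum = 23.8145 ms.
End-to-end = 24.1 ms.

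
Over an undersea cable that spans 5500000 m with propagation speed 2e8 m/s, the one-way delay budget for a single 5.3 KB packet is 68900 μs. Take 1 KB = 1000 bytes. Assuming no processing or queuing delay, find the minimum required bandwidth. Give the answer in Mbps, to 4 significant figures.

L = 42400 bits.
Propagation delay = 5500000 / 200000000 = 27500 μs.
Transmission budget = 68900 − 27500 = 41400 μs.
R ≥ L / t_tx = 42400 bits / 0.0414 s = 1.024 Mbps.

1.024 Mbps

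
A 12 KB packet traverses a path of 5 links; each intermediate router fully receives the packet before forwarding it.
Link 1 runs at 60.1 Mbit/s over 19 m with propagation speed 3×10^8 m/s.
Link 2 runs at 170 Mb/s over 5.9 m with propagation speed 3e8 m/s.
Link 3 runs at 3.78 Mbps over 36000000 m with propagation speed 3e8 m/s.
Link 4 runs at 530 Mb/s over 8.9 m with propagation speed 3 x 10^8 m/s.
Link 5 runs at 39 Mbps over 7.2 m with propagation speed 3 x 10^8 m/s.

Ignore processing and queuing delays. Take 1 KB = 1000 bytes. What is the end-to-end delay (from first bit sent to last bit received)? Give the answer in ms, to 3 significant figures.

150 ms

L = 96000 bits.
Transmission delays (L/R per hop): 1.59734, 0.564706, 25.3968, 0.181132, 2.46154 ms; sum = 30.2015 ms.
Propagation delays (d/s per hop): 6.33333e-05, 1.96667e-05, 120, 2.96667e-05, 2.4e-05 ms; sum = 120 ms.
End-to-end = 150 ms.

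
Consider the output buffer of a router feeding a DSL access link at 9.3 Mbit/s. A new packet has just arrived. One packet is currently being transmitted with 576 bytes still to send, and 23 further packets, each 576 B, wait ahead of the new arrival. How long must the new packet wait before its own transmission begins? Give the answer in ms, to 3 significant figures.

11.9 ms

Each queued packet: L/R = 4608/9300000 = 0.495484 ms.
23 queued → 11.3961 ms.
Plus remaining 4608 bits of current packet: 0.495484 ms.
Queuing delay = 11.9 ms.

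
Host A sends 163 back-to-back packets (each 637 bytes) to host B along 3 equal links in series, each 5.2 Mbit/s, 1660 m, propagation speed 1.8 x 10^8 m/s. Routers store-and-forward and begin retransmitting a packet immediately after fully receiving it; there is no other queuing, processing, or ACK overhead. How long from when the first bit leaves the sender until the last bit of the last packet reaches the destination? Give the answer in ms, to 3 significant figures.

Per-hop transmission t_tx = L/R = 5096/5200000 = 0.98 ms.
Per-hop propagation t_prop = 1660/180000000 = 0.00922222 ms.
Pipeline fill: first packet needs 3·t_tx to clear all hops; remaining 162 packets each add one t_tx.
Total = (3+163-1)·t_tx + 3·t_prop = 165·0.98 + 3·0.00922222 = 162 ms.

162 ms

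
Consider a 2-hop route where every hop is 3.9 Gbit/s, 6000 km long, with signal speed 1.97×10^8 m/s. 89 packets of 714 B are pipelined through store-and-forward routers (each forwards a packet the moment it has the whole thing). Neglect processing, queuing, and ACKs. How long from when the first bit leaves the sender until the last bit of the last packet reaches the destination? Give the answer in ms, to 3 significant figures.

61.0 ms

Per-hop transmission t_tx = L/R = 5712/3900000000 = 0.00146462 ms.
Per-hop propagation t_prop = 6000000/197000000 = 30.4569 ms.
Pipeline fill: first packet needs 2·t_tx to clear all hops; remaining 88 packets each add one t_tx.
Total = (2+89-1)·t_tx + 2·t_prop = 90·0.00146462 + 2·30.4569 = 61.0 ms.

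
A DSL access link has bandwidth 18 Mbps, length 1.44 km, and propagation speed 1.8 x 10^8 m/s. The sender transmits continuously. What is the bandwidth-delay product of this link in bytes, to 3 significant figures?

18.0 bytes

Propagation delay = 1440 / 180000000 = 8e-06 s.
BDP = R × t_prop = 18000000 × 8e-06 = 144 bits.
In bytes: 144/8 = 18.0 bytes.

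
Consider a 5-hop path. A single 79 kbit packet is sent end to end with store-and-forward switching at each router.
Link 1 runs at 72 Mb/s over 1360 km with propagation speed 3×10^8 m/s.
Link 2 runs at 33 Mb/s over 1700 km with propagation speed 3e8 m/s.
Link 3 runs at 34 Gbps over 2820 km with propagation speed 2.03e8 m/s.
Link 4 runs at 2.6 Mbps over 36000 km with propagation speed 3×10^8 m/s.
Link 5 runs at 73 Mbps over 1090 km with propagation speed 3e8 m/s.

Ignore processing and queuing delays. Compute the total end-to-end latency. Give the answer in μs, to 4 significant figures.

L = 79000 bits.
Transmission delays (L/R per hop): 1097.22, 2393.94, 2.32353, 30384.6, 1082.19 μs; sum = 34960.3 μs.
Propagation delays (d/s per hop): 4533.33, 5666.67, 13891.6, 120000, 3633.33 μs; sum = 147725 μs.
End-to-end = 182700 μs.

182700 μs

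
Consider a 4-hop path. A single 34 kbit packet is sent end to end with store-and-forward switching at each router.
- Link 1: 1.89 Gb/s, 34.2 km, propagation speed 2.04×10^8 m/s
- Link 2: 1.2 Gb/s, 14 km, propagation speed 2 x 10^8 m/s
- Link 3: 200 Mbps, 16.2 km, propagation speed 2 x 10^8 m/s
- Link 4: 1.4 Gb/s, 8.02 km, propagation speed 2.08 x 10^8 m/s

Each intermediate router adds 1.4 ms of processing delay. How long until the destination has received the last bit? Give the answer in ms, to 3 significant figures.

4.80 ms

L = 34000 bits.
Transmission delays (L/R per hop): 0.0179894, 0.0283333, 0.17, 0.0242857 ms; sum = 0.240608 ms.
Propagation delays (d/s per hop): 0.167647, 0.07, 0.081, 0.0385577 ms; sum = 0.357205 ms.
Processing at 3 router(s): 3 × 1.4 ms = 4.2 ms.
End-to-end = 4.80 ms.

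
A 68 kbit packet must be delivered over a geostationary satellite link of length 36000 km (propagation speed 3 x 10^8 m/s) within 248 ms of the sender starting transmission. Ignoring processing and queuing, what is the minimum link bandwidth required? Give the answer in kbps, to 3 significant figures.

Propagation delay = 36000000 / 300000000 = 120 ms.
Transmission budget = 248 − 120 = 128 ms.
R ≥ L / t_tx = 68000 bits / 0.128 s = 531 kbps.

531 kbps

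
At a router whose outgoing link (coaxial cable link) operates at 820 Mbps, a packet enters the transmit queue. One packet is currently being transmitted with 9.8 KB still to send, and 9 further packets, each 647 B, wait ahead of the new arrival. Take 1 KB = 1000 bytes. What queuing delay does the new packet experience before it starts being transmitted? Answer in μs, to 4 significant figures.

152.4 μs

Each queued packet: L/R = 5176/820000000 = 6.3122 μs.
9 queued → 56.8098 μs.
Plus remaining 78400 bits of current packet: 95.6098 μs.
Queuing delay = 152.4 μs.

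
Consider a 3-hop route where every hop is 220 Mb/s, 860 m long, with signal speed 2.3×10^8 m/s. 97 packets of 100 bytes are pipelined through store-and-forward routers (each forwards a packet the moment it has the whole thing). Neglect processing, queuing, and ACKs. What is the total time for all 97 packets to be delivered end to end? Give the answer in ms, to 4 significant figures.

0.3712 ms

Per-hop transmission t_tx = L/R = 800/220000000 = 0.00363636 ms.
Per-hop propagation t_prop = 860/2.3e+08 = 0.00373913 ms.
Pipeline fill: first packet needs 3·t_tx to clear all hops; remaining 96 packets each add one t_tx.
Total = (3+97-1)·t_tx + 3·t_prop = 99·0.00363636 + 3·0.00373913 = 0.3712 ms.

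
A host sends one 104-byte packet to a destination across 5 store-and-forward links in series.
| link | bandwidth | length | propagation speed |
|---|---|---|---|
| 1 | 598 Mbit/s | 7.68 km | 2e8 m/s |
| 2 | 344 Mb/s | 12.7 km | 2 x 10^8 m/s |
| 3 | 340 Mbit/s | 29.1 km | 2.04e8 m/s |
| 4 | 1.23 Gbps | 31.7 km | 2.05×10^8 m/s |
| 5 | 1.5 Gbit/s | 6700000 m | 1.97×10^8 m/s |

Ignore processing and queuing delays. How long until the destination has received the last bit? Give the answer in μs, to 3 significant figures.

L = 104 × 8 = 832 bits.
Transmission delays (L/R per hop): 1.3913, 2.4186, 2.44706, 0.676423, 0.554667 μs; sum = 7.48806 μs.
Propagation delays (d/s per hop): 38.4, 63.5, 142.647, 154.634, 34010.2 μs; sum = 34409.3 μs.
End-to-end = 34400 μs.

34400 μs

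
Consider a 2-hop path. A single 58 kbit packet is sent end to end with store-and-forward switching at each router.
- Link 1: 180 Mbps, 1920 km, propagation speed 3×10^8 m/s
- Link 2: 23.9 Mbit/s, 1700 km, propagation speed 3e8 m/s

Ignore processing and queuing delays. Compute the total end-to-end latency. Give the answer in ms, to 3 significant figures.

L = 58000 bits.
Transmission delays (L/R per hop): 0.322222, 2.42678 ms; sum = 2.749 ms.
Propagation delays (d/s per hop): 6.4, 5.66667 ms; sum = 12.0667 ms.
End-to-end = 14.8 ms.

14.8 ms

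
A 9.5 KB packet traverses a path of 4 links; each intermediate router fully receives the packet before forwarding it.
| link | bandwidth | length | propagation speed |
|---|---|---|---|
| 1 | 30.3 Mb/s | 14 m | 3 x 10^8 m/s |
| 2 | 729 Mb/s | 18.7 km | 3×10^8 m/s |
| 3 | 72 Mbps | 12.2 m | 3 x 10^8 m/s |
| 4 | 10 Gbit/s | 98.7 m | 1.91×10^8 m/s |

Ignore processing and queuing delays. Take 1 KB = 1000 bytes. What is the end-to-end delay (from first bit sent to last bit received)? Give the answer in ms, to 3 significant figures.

3.74 ms

L = 76000 bits.
Transmission delays (L/R per hop): 2.50825, 0.104252, 1.05556, 0.0076 ms; sum = 3.67566 ms.
Propagation delays (d/s per hop): 4.66667e-05, 0.0623333, 4.06667e-05, 0.000516754 ms; sum = 0.0629374 ms.
End-to-end = 3.74 ms.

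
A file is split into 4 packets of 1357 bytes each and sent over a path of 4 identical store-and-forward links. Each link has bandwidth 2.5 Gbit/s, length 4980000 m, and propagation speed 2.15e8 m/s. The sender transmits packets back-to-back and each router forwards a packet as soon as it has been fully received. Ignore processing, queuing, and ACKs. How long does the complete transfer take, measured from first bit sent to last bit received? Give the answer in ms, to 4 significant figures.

92.68 ms

Per-hop transmission t_tx = L/R = 10856/2500000000 = 0.0043424 ms.
Per-hop propagation t_prop = 4980000/215000000 = 23.1628 ms.
Pipeline fill: first packet needs 4·t_tx to clear all hops; remaining 3 packets each add one t_tx.
Total = (4+4-1)·t_tx + 4·t_prop = 7·0.0043424 + 4·23.1628 = 92.68 ms.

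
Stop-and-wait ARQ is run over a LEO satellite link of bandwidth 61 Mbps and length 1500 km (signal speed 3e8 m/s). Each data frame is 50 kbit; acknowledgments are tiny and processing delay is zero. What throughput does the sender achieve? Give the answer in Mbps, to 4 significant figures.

4.621 Mbps

t_tx = L/R = 50000/61000000 = 0.000819672 s.
t_prop = 1500000/300000000 = 0.005 s; RTT = 0.01 s.
Cycle = t_tx + RTT = 0.0108197 s.
Throughput = L / cycle = 50000 / 0.0108197 = 4.621 Mbps.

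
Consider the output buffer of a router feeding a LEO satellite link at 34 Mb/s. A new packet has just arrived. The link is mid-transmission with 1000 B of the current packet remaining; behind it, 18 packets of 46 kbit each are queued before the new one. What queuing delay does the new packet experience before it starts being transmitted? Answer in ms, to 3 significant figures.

24.6 ms

Each queued packet: L/R = 46000/34000000 = 1.35294 ms.
18 queued → 24.3529 ms.
Plus remaining 8000 bits of current packet: 0.235294 ms.
Queuing delay = 24.6 ms.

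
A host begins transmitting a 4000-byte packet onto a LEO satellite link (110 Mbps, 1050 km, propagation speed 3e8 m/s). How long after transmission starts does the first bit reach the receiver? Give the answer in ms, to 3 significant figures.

First bit experiences only propagation delay: d/s = 1050000/300000000 = 3.50 ms.

3.50 ms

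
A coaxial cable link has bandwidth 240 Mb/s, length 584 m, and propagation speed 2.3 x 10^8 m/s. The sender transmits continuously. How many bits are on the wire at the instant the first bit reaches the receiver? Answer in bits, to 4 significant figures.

Propagation delay = 584 / 2.3e+08 = 2.53913e-06 s.
BDP = R × t_prop = 240000000 × 2.53913e-06 = 609.391 bits.

609.4 bits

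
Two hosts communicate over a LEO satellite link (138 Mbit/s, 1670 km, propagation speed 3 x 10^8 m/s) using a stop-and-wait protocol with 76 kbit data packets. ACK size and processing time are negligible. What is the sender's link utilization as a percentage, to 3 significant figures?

4.71 %

t_tx = L/R = 76000/138000000 = 0.000550725 s.
t_prop = 1670000/300000000 = 0.00556667 s; RTT = 0.0111333 s.
Cycle = t_tx + RTT = 0.0116841 s.
Utilization = t_tx / cycle = 0.000550725/0.0116841 = 4.71 %.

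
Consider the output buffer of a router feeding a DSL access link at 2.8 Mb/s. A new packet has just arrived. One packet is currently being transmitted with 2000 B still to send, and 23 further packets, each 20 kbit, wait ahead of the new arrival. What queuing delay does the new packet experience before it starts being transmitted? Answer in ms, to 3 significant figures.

Each queued packet: L/R = 20000/2800000 = 7.14286 ms.
23 queued → 164.286 ms.
Plus remaining 16000 bits of current packet: 5.71429 ms.
Queuing delay = 170 ms.

170 ms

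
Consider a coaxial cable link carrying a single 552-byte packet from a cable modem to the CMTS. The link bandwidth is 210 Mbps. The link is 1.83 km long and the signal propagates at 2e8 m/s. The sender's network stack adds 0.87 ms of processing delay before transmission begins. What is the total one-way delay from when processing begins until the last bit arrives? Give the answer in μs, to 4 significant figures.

L = 552 × 8 = 4416 bits.
Transmission delay = L/R = 4416 / 210000000 = 21.0286 μs.
Propagation delay = d/s = 1830 m / 200000000 m/s = 9.15 μs.
Plus processing delay 0.87 ms = 870 μs.
Total = 900.2 μs.

900.2 μs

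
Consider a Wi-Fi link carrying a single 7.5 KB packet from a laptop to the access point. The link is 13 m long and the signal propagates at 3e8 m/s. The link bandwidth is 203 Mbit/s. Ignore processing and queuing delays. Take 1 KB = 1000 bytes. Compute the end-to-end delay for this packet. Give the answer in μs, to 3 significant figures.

L = 60000 bits.
Transmission delay = L/R = 60000 / 203000000 = 295.567 μs.
Propagation delay = d/s = 13 m / 300000000 m/s = 0.0433333 μs.
Total = 296 μs.

296 μs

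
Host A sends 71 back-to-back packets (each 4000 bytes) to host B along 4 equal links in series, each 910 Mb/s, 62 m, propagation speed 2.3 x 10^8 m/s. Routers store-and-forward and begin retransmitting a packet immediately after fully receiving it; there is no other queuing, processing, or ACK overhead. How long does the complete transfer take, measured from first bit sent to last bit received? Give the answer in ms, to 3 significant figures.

Per-hop transmission t_tx = L/R = 32000/910000000 = 0.0351648 ms.
Per-hop propagation t_prop = 62/2.3e+08 = 0.000269565 ms.
Pipeline fill: first packet needs 4·t_tx to clear all hops; remaining 70 packets each add one t_tx.
Total = (4+71-1)·t_tx + 4·t_prop = 74·0.0351648 + 4·0.000269565 = 2.60 ms.

2.60 ms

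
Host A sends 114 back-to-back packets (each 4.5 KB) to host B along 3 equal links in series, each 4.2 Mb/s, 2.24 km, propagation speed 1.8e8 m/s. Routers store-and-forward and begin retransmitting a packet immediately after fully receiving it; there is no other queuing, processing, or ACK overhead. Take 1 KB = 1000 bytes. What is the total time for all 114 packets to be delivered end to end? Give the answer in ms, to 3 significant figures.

Per-hop transmission t_tx = L/R = 36000/4200000 = 8.57143 ms.
Per-hop propagation t_prop = 2240/180000000 = 0.0124444 ms.
Pipeline fill: first packet needs 3·t_tx to clear all hops; remaining 113 packets each add one t_tx.
Total = (3+114-1)·t_tx + 3·t_prop = 116·8.57143 + 3·0.0124444 = 994 ms.

994 ms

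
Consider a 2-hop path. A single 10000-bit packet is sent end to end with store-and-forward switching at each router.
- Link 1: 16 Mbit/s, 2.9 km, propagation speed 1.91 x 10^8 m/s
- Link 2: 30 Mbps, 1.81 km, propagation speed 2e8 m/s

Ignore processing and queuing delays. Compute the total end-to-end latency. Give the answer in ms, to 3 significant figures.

0.983 ms

Transmission delays (L/R per hop): 0.625, 0.333333 ms; sum = 0.958333 ms.
Propagation delays (d/s per hop): 0.0151832, 0.00905 ms; sum = 0.0242332 ms.
End-to-end = 0.983 ms.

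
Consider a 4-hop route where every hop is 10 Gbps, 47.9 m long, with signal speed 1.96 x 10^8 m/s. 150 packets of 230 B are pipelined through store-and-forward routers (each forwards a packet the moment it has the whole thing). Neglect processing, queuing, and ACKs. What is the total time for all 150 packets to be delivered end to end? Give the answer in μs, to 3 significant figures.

29.1 μs

Per-hop transmission t_tx = L/R = 1840/10000000000 = 0.184 μs.
Per-hop propagation t_prop = 47.9/196000000 = 0.244388 μs.
Pipeline fill: first packet needs 4·t_tx to clear all hops; remaining 149 packets each add one t_tx.
Total = (4+150-1)·t_tx + 4·t_prop = 153·0.184 + 4·0.244388 = 29.1 μs.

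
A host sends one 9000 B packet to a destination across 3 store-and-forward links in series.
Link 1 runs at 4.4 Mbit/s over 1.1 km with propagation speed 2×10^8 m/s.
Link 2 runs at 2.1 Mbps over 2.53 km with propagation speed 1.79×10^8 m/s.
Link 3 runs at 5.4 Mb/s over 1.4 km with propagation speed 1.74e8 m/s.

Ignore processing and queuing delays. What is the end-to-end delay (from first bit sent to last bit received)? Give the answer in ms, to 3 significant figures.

64.0 ms

L = 9000 × 8 = 72000 bits.
Transmission delays (L/R per hop): 16.3636, 34.2857, 13.3333 ms; sum = 63.9827 ms.
Propagation delays (d/s per hop): 0.0055, 0.0141341, 0.00804598 ms; sum = 0.0276801 ms.
End-to-end = 64.0 ms.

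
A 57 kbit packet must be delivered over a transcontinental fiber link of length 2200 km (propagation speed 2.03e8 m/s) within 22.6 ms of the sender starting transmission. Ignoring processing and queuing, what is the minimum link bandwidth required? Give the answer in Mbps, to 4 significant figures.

4.846 Mbps

Propagation delay = 2200000 / 2.03e+08 = 10.8374 ms.
Transmission budget = 22.6 − 10.8374 = 11.7626 ms.
R ≥ L / t_tx = 57000 bits / 0.0117626 s = 4.846 Mbps.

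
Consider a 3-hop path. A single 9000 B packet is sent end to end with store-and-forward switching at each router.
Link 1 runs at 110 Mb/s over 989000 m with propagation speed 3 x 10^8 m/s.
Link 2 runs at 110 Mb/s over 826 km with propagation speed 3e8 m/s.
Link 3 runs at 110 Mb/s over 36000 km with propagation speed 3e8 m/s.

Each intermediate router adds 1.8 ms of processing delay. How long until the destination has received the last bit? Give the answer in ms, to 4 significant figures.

131.6 ms

L = 9000 × 8 = 72000 bits.
Transmission delay per hop = L/R = 72000/110000000 = 0.654545 ms; 3 hops → 1.96364 ms.
Propagation delays (d/s per hop): 3.29667, 2.75333, 120 ms; sum = 126.05 ms.
Processing at 2 router(s): 2 × 1.8 ms = 3.6 ms.
End-to-end = 131.6 ms.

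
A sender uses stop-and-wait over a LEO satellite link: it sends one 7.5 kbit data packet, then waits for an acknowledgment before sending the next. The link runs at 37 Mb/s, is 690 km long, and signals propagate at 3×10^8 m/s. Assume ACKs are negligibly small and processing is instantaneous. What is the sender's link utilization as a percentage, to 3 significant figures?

t_tx = L/R = 7500/37000000 = 0.000202703 s.
t_prop = 690000/300000000 = 0.0023 s; RTT = 0.0046 s.
Cycle = t_tx + RTT = 0.0048027 s.
Utilization = t_tx / cycle = 0.000202703/0.0048027 = 4.22 %.

4.22 %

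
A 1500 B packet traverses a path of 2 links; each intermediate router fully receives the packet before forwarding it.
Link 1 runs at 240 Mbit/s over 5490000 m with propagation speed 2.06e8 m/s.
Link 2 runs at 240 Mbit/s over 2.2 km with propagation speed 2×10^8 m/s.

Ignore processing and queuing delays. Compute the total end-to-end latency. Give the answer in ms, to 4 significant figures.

L = 1500 × 8 = 12000 bits.
Transmission delay per hop = L/R = 12000/240000000 = 0.05 ms; 2 hops → 0.1 ms.
Propagation delays (d/s per hop): 26.6505, 0.011 ms; sum = 26.6615 ms.
End-to-end = 26.76 ms.

26.76 ms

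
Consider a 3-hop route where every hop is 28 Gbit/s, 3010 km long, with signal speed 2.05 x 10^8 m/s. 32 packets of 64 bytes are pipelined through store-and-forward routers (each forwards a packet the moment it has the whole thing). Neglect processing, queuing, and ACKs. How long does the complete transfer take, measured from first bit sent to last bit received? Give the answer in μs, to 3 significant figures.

44000 μs

Per-hop transmission t_tx = L/R = 512/28000000000 = 0.0182857 μs.
Per-hop propagation t_prop = 3010000/2.05e+08 = 14682.9 μs.
Pipeline fill: first packet needs 3·t_tx to clear all hops; remaining 31 packets each add one t_tx.
Total = (3+32-1)·t_tx + 3·t_prop = 34·0.0182857 + 3·14682.9 = 44000 μs.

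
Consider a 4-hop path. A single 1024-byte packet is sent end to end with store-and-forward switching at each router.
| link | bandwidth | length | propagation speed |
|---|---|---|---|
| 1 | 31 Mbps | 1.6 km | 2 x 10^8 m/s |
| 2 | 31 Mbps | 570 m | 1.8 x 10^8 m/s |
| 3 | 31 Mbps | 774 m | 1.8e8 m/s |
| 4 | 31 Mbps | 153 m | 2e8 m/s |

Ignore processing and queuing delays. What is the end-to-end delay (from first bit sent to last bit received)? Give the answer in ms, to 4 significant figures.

1.073 ms

L = 1024 × 8 = 8192 bits.
Transmission delay per hop = L/R = 8192/31000000 = 0.264258 ms; 4 hops → 1.05703 ms.
Propagation delays (d/s per hop): 0.008, 0.00316667, 0.0043, 0.000765 ms; sum = 0.0162317 ms.
End-to-end = 1.073 ms.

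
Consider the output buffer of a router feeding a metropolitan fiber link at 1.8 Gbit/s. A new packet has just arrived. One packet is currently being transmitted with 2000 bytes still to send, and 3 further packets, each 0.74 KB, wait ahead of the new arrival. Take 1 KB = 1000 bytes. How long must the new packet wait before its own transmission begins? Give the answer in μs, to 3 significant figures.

18.8 μs

Each queued packet: L/R = 5920/1800000000 = 3.28889 μs.
3 queued → 9.86667 μs.
Plus remaining 16000 bits of current packet: 8.88889 μs.
Queuing delay = 18.8 μs.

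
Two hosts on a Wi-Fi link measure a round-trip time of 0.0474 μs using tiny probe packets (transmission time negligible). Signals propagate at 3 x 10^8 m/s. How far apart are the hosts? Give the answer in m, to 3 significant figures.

One-way propagation = RTT/2 = 0.0237 μs.
d = s × t = 300000000 × 2.37e-08 = 7.11 m.

7.11 m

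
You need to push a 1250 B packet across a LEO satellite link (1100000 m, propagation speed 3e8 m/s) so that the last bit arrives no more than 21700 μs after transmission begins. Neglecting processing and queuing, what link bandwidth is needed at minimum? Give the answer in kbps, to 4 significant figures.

554.5 kbps

L = 10000 bits.
Propagation delay = 1100000 / 300000000 = 3666.67 μs.
Transmission budget = 21700 − 3666.67 = 18033.3 μs.
R ≥ L / t_tx = 10000 bits / 0.0180333 s = 554.5 kbps.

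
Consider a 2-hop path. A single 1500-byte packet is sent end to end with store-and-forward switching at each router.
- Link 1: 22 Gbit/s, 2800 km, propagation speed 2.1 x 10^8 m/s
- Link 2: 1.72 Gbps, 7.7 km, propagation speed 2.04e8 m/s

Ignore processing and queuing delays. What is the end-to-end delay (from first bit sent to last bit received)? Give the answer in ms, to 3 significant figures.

L = 1500 × 8 = 12000 bits.
Transmission delays (L/R per hop): 0.000545455, 0.00697674 ms; sum = 0.0075222 ms.
Propagation delays (d/s per hop): 13.3333, 0.0377451 ms; sum = 13.3711 ms.
End-to-end = 13.4 ms.

13.4 ms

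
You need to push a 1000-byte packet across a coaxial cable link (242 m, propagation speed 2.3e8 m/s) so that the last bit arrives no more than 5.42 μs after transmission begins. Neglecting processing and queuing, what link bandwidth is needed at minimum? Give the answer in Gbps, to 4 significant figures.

L = 8000 bits.
Propagation delay = 242 / 2.3e+08 = 1.05217 μs.
Transmission budget = 5.42 − 1.05217 = 4.36783 μs.
R ≥ L / t_tx = 8000 bits / 4.36783e-06 s = 1.832 Gbps.

1.832 Gbps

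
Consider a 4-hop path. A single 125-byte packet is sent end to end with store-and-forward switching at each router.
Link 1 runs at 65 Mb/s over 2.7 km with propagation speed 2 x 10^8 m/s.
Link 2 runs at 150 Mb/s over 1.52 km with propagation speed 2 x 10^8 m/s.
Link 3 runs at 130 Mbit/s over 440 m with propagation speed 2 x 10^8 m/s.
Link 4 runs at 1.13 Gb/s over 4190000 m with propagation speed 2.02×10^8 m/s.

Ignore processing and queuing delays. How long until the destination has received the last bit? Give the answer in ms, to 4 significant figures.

L = 125 × 8 = 1000 bits.
Transmission delays (L/R per hop): 0.0153846, 0.00666667, 0.00769231, 0.000884956 ms; sum = 0.0306285 ms.
Propagation delays (d/s per hop): 0.0135, 0.0076, 0.0022, 20.7426 ms; sum = 20.7659 ms.
End-to-end = 20.80 ms.

20.80 ms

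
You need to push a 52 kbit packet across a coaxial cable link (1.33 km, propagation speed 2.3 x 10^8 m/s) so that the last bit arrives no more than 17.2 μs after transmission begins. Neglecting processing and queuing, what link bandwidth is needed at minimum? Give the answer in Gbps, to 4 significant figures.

Propagation delay = 1330 / 2.3e+08 = 5.78261 μs.
Transmission budget = 17.2 − 5.78261 = 11.4174 μs.
R ≥ L / t_tx = 52000 bits / 1.14174e-05 s = 4.554 Gbps.

4.554 Gbps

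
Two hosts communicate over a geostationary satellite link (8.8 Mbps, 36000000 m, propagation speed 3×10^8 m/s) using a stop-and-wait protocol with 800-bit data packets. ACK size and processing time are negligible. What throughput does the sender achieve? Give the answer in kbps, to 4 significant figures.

t_tx = L/R = 800/8800000 = 9.09091e-05 s.
t_prop = 36000000/300000000 = 0.12 s; RTT = 0.24 s.
Cycle = t_tx + RTT = 0.240091 s.
Throughput = L / cycle = 800 / 0.240091 = 3.332 kbps.

3.332 kbps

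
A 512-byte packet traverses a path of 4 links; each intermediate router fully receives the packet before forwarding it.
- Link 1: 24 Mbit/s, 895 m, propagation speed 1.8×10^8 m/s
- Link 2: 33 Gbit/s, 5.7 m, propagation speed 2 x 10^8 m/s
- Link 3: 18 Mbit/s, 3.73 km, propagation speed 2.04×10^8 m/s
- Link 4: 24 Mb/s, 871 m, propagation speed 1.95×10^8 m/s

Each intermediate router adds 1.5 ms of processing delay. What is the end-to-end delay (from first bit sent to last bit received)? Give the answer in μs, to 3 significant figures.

L = 512 × 8 = 4096 bits.
Transmission delays (L/R per hop): 170.667, 0.124121, 227.556, 170.667 μs; sum = 569.013 μs.
Propagation delays (d/s per hop): 4.97222, 0.0285, 18.2843, 4.46667 μs; sum = 27.7517 μs.
Processing at 3 router(s): 3 × 1.5 ms = 4500 μs.
End-to-end = 5100 μs.

5100 μs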